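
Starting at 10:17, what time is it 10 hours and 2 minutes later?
Starting time: 10:17
Adding 2 minutes to 17 minutes: 17 + 2 = 19 minutes
Adding 10 hours: 10 + 10 = 20 - 12 = 8
Final time: 8:19

Final answer: 8:19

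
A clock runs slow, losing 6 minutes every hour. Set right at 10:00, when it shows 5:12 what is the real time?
For every 60 true minutes, the faulty clock advances 54 minutes, so 1 faulty-clock minute corresponds to 60/54 true minutes.
From 10:00 to 5:12 on the faulty dial is 432 minutes.
True elapsed: 432 x 60/54 = 480 minutes = 8 hours.
True time: 10:00 + 8 hours = 6:00.

Final answer: 6:00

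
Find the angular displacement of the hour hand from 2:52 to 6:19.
The hour hand moves 0.5 degrees per minute.
Time elapsed: 6:19 - 2:52 = 207 minutes
Angular displacement: 207 x 0.5 = 103.5 degrees

Final answer: 103.5 degrees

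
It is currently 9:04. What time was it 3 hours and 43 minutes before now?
Starting time: 9:04 = 544 total minutes past 12:00
Subtracting: 3 hours and 43 minutes = 223 minutes
544 - 223 = 321 minutes
= 5 hours and 21 minutes past 12:00 = 5:21

Final answer: 5:21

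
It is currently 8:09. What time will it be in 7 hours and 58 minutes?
Starting time: 8:09
Adding 58 minutes to 9 minutes: 9 + 58 = 67 minutes = 1 hour and 7 minutes
Adding 7 hours: 8 + 7 + 1 (carry) = 16 - 12 = 4
Final time: 4:07

Final answer: 4:07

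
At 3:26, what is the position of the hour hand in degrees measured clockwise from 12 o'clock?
The hour hand moves 30 degrees per hour and 0.5 degrees per minute.
At 3:26: (3) x 30 + 26 x 0.5 = 90 + 13 = 103 degrees

Final answer: 103 degrees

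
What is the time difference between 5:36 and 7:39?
From 5:36 to 7:39:
(7 x 60 + 39) - (5 x 60 + 36) = 459 - 336 = 123 minutes
= 2 hours and 3 minutes

Final answer: 2 hours and 3 minutes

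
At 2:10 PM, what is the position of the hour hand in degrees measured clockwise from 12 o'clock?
The hour hand moves 30 degrees per hour and 0.5 degrees per minute.
At 2:10: (2) x 30 + 10 x 0.5 = 60 + 5 = 65 degrees

Final answer: 65 degrees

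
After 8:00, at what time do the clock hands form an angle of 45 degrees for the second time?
At t minutes past 8:00, the hour hand is at 30 x 8 + 0.5t degrees and the minute hand is at 6t degrees.
The smaller angle between them is 45 degrees when |30H - 5.5t| = 45 or |30H - 5.5t| = 315.
With H = 8, solve 30 x 8 - 5.5t = +/- target for each target:
  t = (30 x 8 - 45) / 5.5 = 35.45
  t = (30 x 8 + 45) / 5.5 = 51.82
  t = (30 x 8 - 315) / 5.5 = -13.64 (outside (0, 60))
  t = (30 x 8 + 315) / 5.5 = 100.91 (outside (0, 60))
Valid solutions in (0, 60): {35.45, 51.82} minutes.
The second occurrence is t = 51.82 minutes.
The hands form a 45-degree angle at 51.82 minutes past 8:00.

Final answer: 51.82 minutes past 8:00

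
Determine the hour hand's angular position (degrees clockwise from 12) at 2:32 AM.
The hour hand moves 30 degrees per hour and 0.5 degrees per minute.
At 2:32: (2) x 30 + 32 x 0.5 = 60 + 16 = 76 degrees

Final answer: 76 degrees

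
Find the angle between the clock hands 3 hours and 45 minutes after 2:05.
First find the time 3 hours and 45 minutes after 2:05.
Total minutes: 2 x 60 + 5 + 3 x 60 + 45 = 350.
350 mod 720 = 350 minutes = 5:50.
Now compute the angle at 5:50:
Hour hand: 5 x 30 + 50 x 0.5 = 175 degrees
Minute hand: 50 x 6 = 300 degrees
Difference: |175 - 300| = 125 degrees
The angle is 125 degrees

Final answer: 125 degrees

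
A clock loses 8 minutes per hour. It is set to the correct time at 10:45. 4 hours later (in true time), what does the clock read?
For every 60 true minutes, the faulty clock advances 60 - 8 = 52 minutes.
True elapsed: 4 hours = 240 minutes.
Faulty clock advances: 240 x 52/60 = 208 minutes (drift: 32 minutes behind).
Shown time: 10:45 + 208 minutes = 2:13.

Final answer: 2:13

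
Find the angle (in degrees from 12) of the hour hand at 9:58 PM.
The hour hand moves 30 degrees per hour and 0.5 degrees per minute.
At 9:58: (9) x 30 + 58 x 0.5 = 270 + 29 = 299 degrees

Final answer: 299 degrees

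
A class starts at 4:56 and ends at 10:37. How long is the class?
From 4:56 to 10:37:
(10 x 60 + 37) - (4 x 60 + 56) = 637 - 296 = 341 minutes
= 5 hours and 41 minutes

Final answer: 5 hours and 41 minutes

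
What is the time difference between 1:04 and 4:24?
From 1:04 to 4:24:
(4 x 60 + 24) - (1 x 60 + 4) = 264 - 64 = 200 minutes
= 3 hours and 20 minutes

Final answer: 3 hours and 20 minutes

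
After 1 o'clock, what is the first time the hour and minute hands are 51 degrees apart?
At t minutes past 1:00, the hour hand is at 30 x 1 + 0.5t degrees and the minute hand is at 6t degrees.
The smaller angle between them is 51 degrees when |30H - 5.5t| = 51 or |30H - 5.5t| = 309.
With H = 1, solve 30 x 1 - 5.5t = +/- target for each target:
  t = (30 x 1 - 51) / 5.5 = -3.82 (outside (0, 60))
  t = (30 x 1 + 51) / 5.5 = 14.73
  t = (30 x 1 - 309) / 5.5 = -50.73 (outside (0, 60))
  t = (30 x 1 + 309) / 5.5 = 61.64 (outside (0, 60))
Valid solutions in (0, 60): {14.73} minutes.
The first occurrence is t = 14.73 minutes.
The hands form a 51-degree angle at 14.73 minutes past 1:00.

Final answer: 14.73 minutes past 1:00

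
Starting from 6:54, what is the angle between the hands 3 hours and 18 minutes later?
First find the time 3 hours and 18 minutes after 6:54.
Total minutes: 6 x 60 + 54 + 3 x 60 + 18 = 612.
612 mod 720 = 612 minutes = 10:12.
Now compute the angle at 10:12:
Hour hand: 10 x 30 + 12 x 0.5 = 306 degrees
Minute hand: 12 x 6 = 72 degrees
Difference: |306 - 72| = 234 degrees
Smaller angle: 360 - 234 = 126 degrees

Final answer: 126 degrees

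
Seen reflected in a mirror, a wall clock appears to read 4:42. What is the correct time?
Reflection across the vertical (12-6) axis maps a hand at angle A degrees to (360 - A) degrees, which sends a reading of T minutes past 12:00 to (720 - T) minutes past 12:00.
Mirror reads 4:42 = 282 minutes past 12:00.
Actual time: (720 - 282) mod 720 = 438 minutes = 7:18.

Final answer: 7:18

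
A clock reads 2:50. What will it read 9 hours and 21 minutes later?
Starting time: 2:50
Adding 21 minutes to 50 minutes: 50 + 21 = 71 minutes = 1 hour and 11 minutes
Adding 9 hours: 2 + 9 + 1 (carry) = 12
Final time: 12:11

Final answer: 12:11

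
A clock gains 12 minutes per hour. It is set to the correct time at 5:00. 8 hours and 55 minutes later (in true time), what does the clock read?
For every 60 true minutes, the faulty clock advances 60 + 12 = 72 minutes.
True elapsed: 8 hours and 55 minutes = 535 minutes.
Faulty clock advances: 535 x 72/60 = 642 minutes (drift: 107 minutes ahead).
Shown time: 5:00 + 642 minutes = 3:42.

Final answer: 3:42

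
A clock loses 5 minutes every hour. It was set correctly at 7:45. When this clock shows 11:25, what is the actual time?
For every 60 true minutes, the faulty clock advances 55 minutes, so 1 faulty-clock minute corresponds to 60/55 true minutes.
From 7:45 to 11:25 on the faulty dial is 220 minutes.
True elapsed: 220 x 60/55 = 240 minutes = 4 hours.
True time: 7:45 + 4 hours = 11:45.

Final answer: 11:45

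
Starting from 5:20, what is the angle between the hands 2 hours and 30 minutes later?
First find the time 2 hours and 30 minutes after 5:20.
Total minutes: 5 x 60 + 20 + 2 x 60 + 30 = 470.
470 mod 720 = 470 minutes = 7:50.
Now compute the angle at 7:50:
Hour hand: 7 x 30 + 50 x 0.5 = 235 degrees
Minute hand: 50 x 6 = 300 degrees
Difference: |235 - 300| = 65 degrees
The angle is 65 degrees

Final answer: 65 degrees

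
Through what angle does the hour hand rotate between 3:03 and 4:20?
The hour hand moves 0.5 degrees per minute.
Time elapsed: 4:20 - 3:03 = 77 minutes
Angular displacement: 77 x 0.5 = 38.5 degrees

Final answer: 38.5 degrees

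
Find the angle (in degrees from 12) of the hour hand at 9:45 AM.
The hour hand moves 30 degrees per hour and 0.5 degrees per minute.
At 9:45: (9) x 30 + 45 x 0.5 = 270 + 22.5 = 292.5 degrees

Final answer: 292.5 degrees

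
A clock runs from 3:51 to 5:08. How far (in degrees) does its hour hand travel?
The hour hand moves 0.5 degrees per minute.
Time elapsed: 5:08 - 3:51 = 77 minutes
Angular displacement: 77 x 0.5 = 38.5 degrees

Final answer: 38.5 degrees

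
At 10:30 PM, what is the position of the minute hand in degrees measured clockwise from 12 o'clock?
The minute hand moves 6 degrees per minute.
At 10:30: 30 x 6 = 180 degrees

Final answer: 180 degrees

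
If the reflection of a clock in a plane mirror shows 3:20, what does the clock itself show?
Reflection across the vertical (12-6) axis maps a hand at angle A degrees to (360 - A) degrees, which sends a reading of T minutes past 12:00 to (720 - T) minutes past 12:00.
Mirror reads 3:20 = 200 minutes past 12:00.
Actual time: (720 - 200) mod 720 = 520 minutes = 8:40.

Final answer: 8:40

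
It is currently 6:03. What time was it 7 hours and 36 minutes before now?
Starting time: 6:03 = 363 total minutes past 12:00
Subtracting: 7 hours and 36 minutes = 456 minutes
363 - 456 = -93 (negative, add 12 hours = 720) = 627 minutes
= 10 hours and 27 minutes past 12:00 = 10:27

Final answer: 10:27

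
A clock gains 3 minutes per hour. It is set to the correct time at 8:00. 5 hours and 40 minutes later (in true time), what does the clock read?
For every 60 true minutes, the faulty clock advances 60 + 3 = 63 minutes.
True elapsed: 5 hours and 40 minutes = 340 minutes.
Faulty clock advances: 340 x 63/60 = 357 minutes (drift: 17 minutes ahead).
Shown time: 8:00 + 357 minutes = 1:57.

Final answer: 1:57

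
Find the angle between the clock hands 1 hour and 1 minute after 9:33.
First find the time 1 hour and 1 minute after 9:33.
Total minutes: 9 x 60 + 33 + 1 x 60 + 1 = 634.
634 mod 720 = 634 minutes = 10:34.
Now compute the angle at 10:34:
Hour hand: 10 x 30 + 34 x 0.5 = 317 degrees
Minute hand: 34 x 6 = 204 degrees
Difference: |317 - 204| = 113 degrees
The angle is 113 degrees

Final answer: 113 degrees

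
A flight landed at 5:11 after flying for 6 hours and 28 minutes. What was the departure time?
Starting time: 5:11 = 311 total minutes past 12:00
Subtracting: 6 hours and 28 minutes = 388 minutes
311 - 388 = -77 (negative, add 12 hours = 720) = 643 minutes
= 10 hours and 43 minutes past 12:00 = 10:43

Final answer: 10:43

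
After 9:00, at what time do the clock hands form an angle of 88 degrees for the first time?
At t minutes past 9:00, the hour hand is at 30 x 9 + 0.5t degrees and the minute hand is at 6t degrees.
The smaller angle between them is 88 degrees when |30H - 5.5t| = 88 or |30H - 5.5t| = 272.
With H = 9, solve 30 x 9 - 5.5t = +/- target for each target:
  t = (30 x 9 - 88) / 5.5 = 33.09
  t = (30 x 9 + 88) / 5.5 = 65.09 (outside (0, 60))
  t = (30 x 9 - 272) / 5.5 = -0.36 (outside (0, 60))
  t = (30 x 9 + 272) / 5.5 = 98.55 (outside (0, 60))
Valid solutions in (0, 60): {33.09} minutes.
The first occurrence is t = 33.09 minutes.
The hands form a 88-degree angle at 33.09 minutes past 9:00.

Final answer: 33.09 minutes past 9:00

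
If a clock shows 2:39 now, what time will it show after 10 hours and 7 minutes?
Starting time: 2:39
Adding 7 minutes to 39 minutes: 39 + 7 = 46 minutes
Adding 10 hours: 2 + 10 = 12
Final time: 12:46

Final answer: 12:46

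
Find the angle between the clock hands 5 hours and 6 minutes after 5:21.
First find the time 5 hours and 6 minutes after 5:21.
Total minutes: 5 x 60 + 21 + 5 x 60 + 6 = 627.
627 mod 720 = 627 minutes = 10:27.
Now compute the angle at 10:27:
Hour hand: 10 x 30 + 27 x 0.5 = 313.5 degrees
Minute hand: 27 x 6 = 162 degrees
Difference: |313.5 - 162| = 151.5 degrees
The angle is 151.5 degrees

Final answer: 151.5 degrees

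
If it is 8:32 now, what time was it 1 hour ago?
Starting time: 8:32 = 512 total minutes past 12:00
Subtracting: 1 hour = 60 minutes
512 - 60 = 452 minutes
= 7 hours and 32 minutes past 12:00 = 7:32

Final answer: 7:32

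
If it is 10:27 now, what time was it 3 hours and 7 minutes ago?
Starting time: 10:27 = 627 total minutes past 12:00
Subtracting: 3 hours and 7 minutes = 187 minutes
627 - 187 = 440 minutes
= 7 hours and 20 minutes past 12:00 = 7:20

Final answer: 7:20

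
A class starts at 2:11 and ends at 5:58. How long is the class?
From 2:11 to 5:58:
(5 x 60 + 58) - (2 x 60 + 11) = 358 - 131 = 227 minutes
= 3 hours and 47 minutes

Final answer: 3 hours and 47 minutes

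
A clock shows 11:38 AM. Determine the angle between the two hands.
Hour hand position: 11 x 30 + 38 x 0.5 = 349 degrees
Minute hand position: 38 x 6 = 228 degrees
Difference: |349 - 228| = 121 degrees
The angle between the hands is 121 degrees

Final answer: 121 degrees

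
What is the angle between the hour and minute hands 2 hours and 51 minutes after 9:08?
First find the time 2 hours and 51 minutes after 9:08.
Total minutes: 9 x 60 + 8 + 2 x 60 + 51 = 719.
719 mod 720 = 719 minutes = 11:59.
Now compute the angle at 11:59:
Hour hand: 11 x 30 + 59 x 0.5 = 359.5 degrees
Minute hand: 59 x 6 = 354 degrees
Difference: |359.5 - 354| = 5.5 degrees
The angle is 5.5 degrees

Final answer: 5.5 degrees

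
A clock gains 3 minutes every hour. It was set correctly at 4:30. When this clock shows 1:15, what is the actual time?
For every 60 true minutes, the faulty clock advances 63 minutes, so 1 faulty-clock minute corresponds to 60/63 true minutes.
From 4:30 to 1:15 on the faulty dial is 525 minutes.
True elapsed: 525 x 60/63 = 500 minutes = 8 hours and 20 minutes.
True time: 4:30 + 8 hours and 20 minutes = 12:50.

Final answer: 12:50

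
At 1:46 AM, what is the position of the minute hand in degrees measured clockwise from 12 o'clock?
The minute hand moves 6 degrees per minute.
At 1:46: 46 x 6 = 276 degrees

Final answer: 276 degrees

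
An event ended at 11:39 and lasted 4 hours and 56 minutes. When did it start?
Starting time: 11:39 = 699 total minutes past 12:00
Subtracting: 4 hours and 56 minutes = 296 minutes
699 - 296 = 403 minutes
= 6 hours and 43 minutes past 12:00 = 6:43

Final answer: 6:43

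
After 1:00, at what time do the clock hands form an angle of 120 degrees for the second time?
At t minutes past 1:00, the hour hand is at 30 x 1 + 0.5t degrees and the minute hand is at 6t degrees.
The smaller angle between them is 120 degrees when |30H - 5.5t| = 120 or |30H - 5.5t| = 240.
With H = 1, solve 30 x 1 - 5.5t = +/- target for each target:
  t = (30 x 1 - 120) / 5.5 = -16.36 (outside (0, 60))
  t = (30 x 1 + 120) / 5.5 = 27.27
  t = (30 x 1 - 240) / 5.5 = -38.18 (outside (0, 60))
  t = (30 x 1 + 240) / 5.5 = 49.09
Valid solutions in (0, 60): {27.27, 49.09} minutes.
The second occurrence is t = 49.09 minutes.
The hands form a 120-degree angle at 49.09 minutes past 1:00.

Final answer: 49.09 minutes past 1:00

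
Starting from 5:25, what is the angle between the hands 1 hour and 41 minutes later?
First find the time 1 hour and 41 minutes after 5:25.
Total minutes: 5 x 60 + 25 + 1 x 60 + 41 = 426.
426 mod 720 = 426 minutes = 7:06.
Now compute the angle at 7:06:
Hour hand: 7 x 30 + 6 x 0.5 = 213 degrees
Minute hand: 6 x 6 = 36 degrees
Difference: |213 - 36| = 177 degrees
The angle is 177 degrees

Final answer: 177 degrees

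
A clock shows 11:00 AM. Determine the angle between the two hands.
Hour hand position: 11 x 30 + 0 x 0.5 = 330 degrees
Minute hand position: 0 x 6 = 0 degrees
Difference: |330 - 0| = 330 degrees
Since 330 > 180, the smaller angle is 360 - 330 = 30 degrees

Final answer: 30 degrees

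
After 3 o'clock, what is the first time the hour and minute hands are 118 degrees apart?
At t minutes past 3:00, the hour hand is at 30 x 3 + 0.5t degrees and the minute hand is at 6t degrees.
The smaller angle between them is 118 degrees when |30H - 5.5t| = 118 or |30H - 5.5t| = 242.
With H = 3, solve 30 x 3 - 5.5t = +/- target for each target:
  t = (30 x 3 - 118) / 5.5 = -5.09 (outside (0, 60))
  t = (30 x 3 + 118) / 5.5 = 37.82
  t = (30 x 3 - 242) / 5.5 = -27.64 (outside (0, 60))
  t = (30 x 3 + 242) / 5.5 = 60.36 (outside (0, 60))
Valid solutions in (0, 60): {37.82} minutes.
The first occurrence is t = 37.82 minutes.
The hands form a 118-degree angle at 37.82 minutes past 3:00.

Final answer: 37.82 minutes past 3:00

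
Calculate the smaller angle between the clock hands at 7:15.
Hour hand position: 7 x 30 + 15 x 0.5 = 217.5 degrees
Minute hand position: 15 x 6 = 90 degrees
Difference: |217.5 - 90| = 127.5 degrees
The angle between the hands is 127.5 degrees

Final answer: 127.5 degrees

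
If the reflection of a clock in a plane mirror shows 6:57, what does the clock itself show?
Reflection across the vertical (12-6) axis maps a hand at angle A degrees to (360 - A) degrees, which sends a reading of T minutes past 12:00 to (720 - T) minutes past 12:00.
Mirror reads 6:57 = 417 minutes past 12:00.
Actual time: (720 - 417) mod 720 = 303 minutes = 5:03.

Final answer: 5:03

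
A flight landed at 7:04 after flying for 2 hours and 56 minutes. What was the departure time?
Starting time: 7:04 = 424 total minutes past 12:00
Subtracting: 2 hours and 56 minutes = 176 minutes
424 - 176 = 248 minutes
= 4 hours and 8 minutes past 12:00 = 4:08

Final answer: 4:08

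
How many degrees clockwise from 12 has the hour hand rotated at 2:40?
The hour hand moves 30 degrees per hour and 0.5 degrees per minute.
At 2:40: (2) x 30 + 40 x 0.5 = 60 + 20 = 80 degrees

Final answer: 80 degrees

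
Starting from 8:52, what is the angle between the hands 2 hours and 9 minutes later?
First find the time 2 hours and 9 minutes after 8:52.
Total minutes: 8 x 60 + 52 + 2 x 60 + 9 = 661.
661 mod 720 = 661 minutes = 11:01.
Now compute the angle at 11:01:
Hour hand: 11 x 30 + 1 x 0.5 = 330.5 degrees
Minute hand: 1 x 6 = 6 degrees
Difference: |330.5 - 6| = 324.5 degrees
Smaller angle: 360 - 324.5 = 35.5 degrees

Final answer: 35.5 degrees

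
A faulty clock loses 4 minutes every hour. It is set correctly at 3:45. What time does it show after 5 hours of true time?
For every 60 true minutes, the faulty clock advances 60 - 4 = 56 minutes.
True elapsed: 5 hours = 300 minutes.
Faulty clock advances: 300 x 56/60 = 280 minutes (drift: 20 minutes behind).
Shown time: 3:45 + 280 minutes = 8:25.

Final answer: 8:25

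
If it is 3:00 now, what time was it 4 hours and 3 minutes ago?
Starting time: 3:00 = 180 total minutes past 12:00
Subtracting: 4 hours and 3 minutes = 243 minutes
180 - 243 = -63 (negative, add 12 hours = 720) = 657 minutes
= 10 hours and 57 minutes past 12:00 = 10:57

Final answer: 10:57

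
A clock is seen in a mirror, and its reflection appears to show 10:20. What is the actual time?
Reflection across the vertical (12-6) axis maps a hand at angle A degrees to (360 - A) degrees, which sends a reading of T minutes past 12:00 to (720 - T) minutes past 12:00.
Mirror reads 10:20 = 620 minutes past 12:00.
Actual time: (720 - 620) mod 720 = 100 minutes = 1:40.

Final answer: 1:40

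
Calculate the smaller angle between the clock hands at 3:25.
Hour hand position: 3 x 30 + 25 x 0.5 = 102.5 degrees
Minute hand position: 25 x 6 = 150 degrees
Difference: |102.5 - 150| = 47.5 degrees
The angle between the hands is 47.5 degrees

Final answer: 47.5 degrees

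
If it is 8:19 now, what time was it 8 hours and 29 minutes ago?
Starting time: 8:19 = 499 total minutes past 12:00
Subtracting: 8 hours and 29 minutes = 509 minutes
499 - 509 = -10 (negative, add 12 hours = 720) = 710 minutes
= 11 hours and 50 minutes past 12:00 = 11:50

Final answer: 11:50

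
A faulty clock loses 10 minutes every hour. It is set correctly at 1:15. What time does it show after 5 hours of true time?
For every 60 true minutes, the faulty clock advances 60 - 10 = 50 minutes.
True elapsed: 5 hours = 300 minutes.
Faulty clock advances: 300 x 50/60 = 250 minutes (drift: 50 minutes behind).
Shown time: 1:15 + 250 minutes = 5:25.

Final answer: 5:25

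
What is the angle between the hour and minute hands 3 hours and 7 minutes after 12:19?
First find the time 3 hours and 7 minutes after 12:19.
Total minutes: 12 x 60 + 19 + 3 x 60 + 7 = 926.
926 mod 720 = 206 minutes = 3:26.
Now compute the angle at 3:26:
Hour hand: 3 x 30 + 26 x 0.5 = 103 degrees
Minute hand: 26 x 6 = 156 degrees
Difference: |103 - 156| = 53 degrees
The angle is 53 degrees

Final answer: 53 degrees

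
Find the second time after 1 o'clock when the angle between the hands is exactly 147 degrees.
At t minutes past 1:00, the hour hand is at 30 x 1 + 0.5t degrees and the minute hand is at 6t degrees.
The smaller angle between them is 147 degrees when |30H - 5.5t| = 147 or |30H - 5.5t| = 213.
With H = 1, solve 30 x 1 - 5.5t = +/- target for each target:
  t = (30 x 1 - 147) / 5.5 = -21.27 (outside (0, 60))
  t = (30 x 1 + 147) / 5.5 = 32.18
  t = (30 x 1 - 213) / 5.5 = -33.27 (outside (0, 60))
  t = (30 x 1 + 213) / 5.5 = 44.18
Valid solutions in (0, 60): {32.18, 44.18} minutes.
The second occurrence is t = 44.18 minutes.
The hands form a 147-degree angle at 44.18 minutes past 1:00.

Final answer: 44.18 minutes past 1:00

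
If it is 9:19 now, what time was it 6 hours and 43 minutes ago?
Starting time: 9:19 = 559 total minutes past 12:00
Subtracting: 6 hours and 43 minutes = 403 minutes
559 - 403 = 156 minutes
= 2 hours and 36 minutes past 12:00 = 2:36

Final answer: 2:36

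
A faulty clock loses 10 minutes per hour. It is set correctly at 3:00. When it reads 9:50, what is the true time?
For every 60 true minutes, the faulty clock advances 50 minutes, so 1 faulty-clock minute corresponds to 60/50 true minutes.
From 3:00 to 9:50 on the faulty dial is 410 minutes.
True elapsed: 410 x 60/50 = 492 minutes = 8 hours and 12 minutes.
True time: 3:00 + 8 hours and 12 minutes = 11:12.

Final answer: 11:12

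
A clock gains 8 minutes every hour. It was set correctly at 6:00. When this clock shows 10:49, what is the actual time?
For every 60 true minutes, the faulty clock advances 68 minutes, so 1 faulty-clock minute corresponds to 60/68 true minutes.
From 6:00 to 10:49 on the faulty dial is 289 minutes.
True elapsed: 289 x 60/68 = 255 minutes = 4 hours and 15 minutes.
True time: 6:00 + 4 hours and 15 minutes = 10:15.

Final answer: 10:15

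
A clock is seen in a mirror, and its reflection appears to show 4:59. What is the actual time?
Reflection across the vertical (12-6) axis maps a hand at angle A degrees to (360 - A) degrees, which sends a reading of T minutes past 12:00 to (720 - T) minutes past 12:00.
Mirror reads 4:59 = 299 minutes past 12:00.
Actual time: (720 - 299) mod 720 = 421 minutes = 7:01.

Final answer: 7:01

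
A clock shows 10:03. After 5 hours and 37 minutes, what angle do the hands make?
First find the time 5 hours and 37 minutes after 10:03.
Total minutes: 10 x 60 + 3 + 5 x 60 + 37 = 940.
940 mod 720 = 220 minutes = 3:40.
Now compute the angle at 3:40:
Hour hand: 3 x 30 + 40 x 0.5 = 110 degrees
Minute hand: 40 x 6 = 240 degrees
Difference: |110 - 240| = 130 degrees
The angle is 130 degrees

Final answer: 130 degrees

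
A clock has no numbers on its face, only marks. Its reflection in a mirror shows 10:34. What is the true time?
Reflection across the vertical (12-6) axis maps a hand at angle A degrees to (360 - A) degrees, which sends a reading of T minutes past 12:00 to (720 - T) minutes past 12:00.
Mirror reads 10:34 = 634 minutes past 12:00.
Actual time: (720 - 634) mod 720 = 86 minutes = 1:26.

Final answer: 1:26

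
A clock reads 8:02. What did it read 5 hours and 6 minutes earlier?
Starting time: 8:02 = 482 total minutes past 12:00
Subtracting: 5 hours and 6 minutes = 306 minutes
482 - 306 = 176 minutes
= 2 hours and 56 minutes past 12:00 = 2:56

Final answer: 2:56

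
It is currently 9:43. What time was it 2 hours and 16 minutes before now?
Starting time: 9:43 = 583 total minutes past 12:00
Subtracting: 2 hours and 16 minutes = 136 minutes
583 - 136 = 447 minutes
= 7 hours and 27 minutes past 12:00 = 7:27

Final answer: 7:27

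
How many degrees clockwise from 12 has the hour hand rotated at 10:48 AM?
The hour hand moves 30 degrees per hour and 0.5 degrees per minute.
At 10:48: (10) x 30 + 48 x 0.5 = 300 + 24 = 324 degrees

Final answer: 324 degrees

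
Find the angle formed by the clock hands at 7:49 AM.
Hour hand position: 7 x 30 + 49 x 0.5 = 234.5 degrees
Minute hand position: 49 x 6 = 294 degrees
Difference: |234.5 - 294| = 59.5 degrees
The angle between the hands is 59.5 degrees

Final answer: 59.5 degrees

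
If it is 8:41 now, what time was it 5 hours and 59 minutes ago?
Starting time: 8:41 = 521 total minutes past 12:00
Subtracting: 5 hours and 59 minutes = 359 minutes
521 - 359 = 162 minutes
= 2 hours and 42 minutes past 12:00 = 2:42

Final answer: 2:42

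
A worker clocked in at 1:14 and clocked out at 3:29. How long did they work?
From 1:14 to 3:29:
(3 x 60 + 29) - (1 x 60 + 14) = 209 - 74 = 135 minutes
= 2 hours and 15 minutes

Final answer: 2 hours and 15 minutes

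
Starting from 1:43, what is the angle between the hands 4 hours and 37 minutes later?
First find the time 4 hours and 37 minutes after 1:43.
Total minutes: 1 x 60 + 43 + 4 x 60 + 37 = 380.
380 mod 720 = 380 minutes = 6:20.
Now compute the angle at 6:20:
Hour hand: 6 x 30 + 20 x 0.5 = 190 degrees
Minute hand: 20 x 6 = 120 degrees
Difference: |190 - 120| = 70 degrees
The angle is 70 degrees

Final answer: 70 degrees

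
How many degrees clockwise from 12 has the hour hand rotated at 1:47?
The hour hand moves 30 degrees per hour and 0.5 degrees per minute.
At 1:47: (1) x 30 + 47 x 0.5 = 30 + 23.5 = 53.5 degrees

Final answer: 53.5 degrees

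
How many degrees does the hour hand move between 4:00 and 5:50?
The hour hand moves 0.5 degrees per minute.
Time elapsed: 5:50 - 4:00 = 110 minutes
Angular displacement: 110 x 0.5 = 55 degrees

Final answer: 55 degrees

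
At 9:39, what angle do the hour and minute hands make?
Hour hand position: 9 x 30 + 39 x 0.5 = 289.5 degrees
Minute hand position: 39 x 6 = 234 degrees
Difference: |289.5 - 234| = 55.5 degrees
The angle between the hands is 55.5 degrees

Final answer: 55.5 degrees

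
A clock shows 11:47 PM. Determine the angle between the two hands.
Hour hand position: 11 x 30 + 47 x 0.5 = 353.5 degrees
Minute hand position: 47 x 6 = 282 degrees
Difference: |353.5 - 282| = 71.5 degrees
The angle between the hands is 71.5 degrees

Final answer: 71.5 degrees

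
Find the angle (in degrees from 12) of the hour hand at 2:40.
The hour hand moves 30 degrees per hour and 0.5 degrees per minute.
At 2:40: (2) x 30 + 40 x 0.5 = 60 + 20 = 80 degrees

Final answer: 80 degrees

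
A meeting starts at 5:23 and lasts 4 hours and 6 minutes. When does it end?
Starting time: 5:23
Adding 6 minutes to 23 minutes: 23 + 6 = 29 minutes
Adding 4 hours: 5 + 4 = 9
Final time: 9:29

Final answer: 9:29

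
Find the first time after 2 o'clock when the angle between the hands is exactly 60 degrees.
At t minutes past 2:00, the hour hand is at 30 x 2 + 0.5t degrees and the minute hand is at 6t degrees.
The smaller angle between them is 60 degrees when |30H - 5.5t| = 60 or |30H - 5.5t| = 300.
With H = 2, solve 30 x 2 - 5.5t = +/- target for each target:
  t = (30 x 2 - 60) / 5.5 = 0 (outside (0, 60))
  t = (30 x 2 + 60) / 5.5 = 21.82
  t = (30 x 2 - 300) / 5.5 = -43.64 (outside (0, 60))
  t = (30 x 2 + 300) / 5.5 = 65.45 (outside (0, 60))
Valid solutions in (0, 60): {21.82} minutes.
The first occurrence is t = 21.82 minutes.
The hands form a 60-degree angle at 21.82 minutes past 2:00.

Final answer: 21.82 minutes past 2:00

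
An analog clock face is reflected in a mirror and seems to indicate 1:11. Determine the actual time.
Reflection across the vertical (12-6) axis maps a hand at angle A degrees to (360 - A) degrees, which sends a reading of T minutes past 12:00 to (720 - T) minutes past 12:00.
Mirror reads 1:11 = 71 minutes past 12:00.
Actual time: (720 - 71) mod 720 = 649 minutes = 10:49.

Final answer: 10:49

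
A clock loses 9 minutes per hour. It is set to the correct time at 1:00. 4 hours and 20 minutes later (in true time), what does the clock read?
For every 60 true minutes, the faulty clock advances 60 - 9 = 51 minutes.
True elapsed: 4 hours and 20 minutes = 260 minutes.
Faulty clock advances: 260 x 51/60 = 221 minutes (drift: 39 minutes behind).
Shown time: 1:00 + 221 minutes = 4:41.

Final answer: 4:41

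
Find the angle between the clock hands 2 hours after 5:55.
First find the time 2 hours after 5:55.
Total minutes: 5 x 60 + 55 + 2 x 60 + 0 = 475.
475 mod 720 = 475 minutes = 7:55.
Now compute the angle at 7:55:
Hour hand: 7 x 30 + 55 x 0.5 = 237.5 degrees
Minute hand: 55 x 6 = 330 degrees
Difference: |237.5 - 330| = 92.5 degrees
The angle is 92.5 degrees

Final answer: 92.5 degrees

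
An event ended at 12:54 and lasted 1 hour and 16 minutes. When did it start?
Starting time: 12:54 = 54 total minutes past 12:00
Subtracting: 1 hour and 16 minutes = 76 minutes
54 - 76 = -22 (negative, add 12 hours = 720) = 698 minutes
= 11 hours and 38 minutes past 12:00 = 11:38

Final answer: 11:38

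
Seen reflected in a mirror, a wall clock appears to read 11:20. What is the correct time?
Reflection across the vertical (12-6) axis maps a hand at angle A degrees to (360 - A) degrees, which sends a reading of T minutes past 12:00 to (720 - T) minutes past 12:00.
Mirror reads 11:20 = 680 minutes past 12:00.
Actual time: (720 - 680) mod 720 = 40 minutes = 12:40.

Final answer: 12:40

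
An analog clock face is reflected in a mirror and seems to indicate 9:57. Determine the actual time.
Reflection across the vertical (12-6) axis maps a hand at angle A degrees to (360 - A) degrees, which sends a reading of T minutes past 12:00 to (720 - T) minutes past 12:00.
Mirror reads 9:57 = 597 minutes past 12:00.
Actual time: (720 - 597) mod 720 = 123 minutes = 2:03.

Final answer: 2:03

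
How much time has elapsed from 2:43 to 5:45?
From 2:43 to 5:45:
(5 x 60 + 45) - (2 x 60 + 43) = 345 - 163 = 182 minutes
= 3 hours and 2 minutes

Final answer: 3 hours and 2 minutes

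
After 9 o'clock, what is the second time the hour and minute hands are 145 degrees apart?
At t minutes past 9:00, the hour hand is at 30 x 9 + 0.5t degrees and the minute hand is at 6t degrees.
The smaller angle between them is 145 degrees when |30H - 5.5t| = 145 or |30H - 5.5t| = 215.
With H = 9, solve 30 x 9 - 5.5t = +/- target for each target:
  t = (30 x 9 - 145) / 5.5 = 22.73
  t = (30 x 9 + 145) / 5.5 = 75.45 (outside (0, 60))
  t = (30 x 9 - 215) / 5.5 = 10
  t = (30 x 9 + 215) / 5.5 = 88.18 (outside (0, 60))
Valid solutions in (0, 60): {10, 22.73} minutes.
The second occurrence is t = 22.73 minutes.
The hands form a 145-degree angle at 22.73 minutes past 9:00.

Final answer: 22.73 minutes past 9:00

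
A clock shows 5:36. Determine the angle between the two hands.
Hour hand position: 5 x 30 + 36 x 0.5 = 168 degrees
Minute hand position: 36 x 6 = 216 degrees
Difference: |168 - 216| = 48 degrees
The angle between the hands is 48 degrees

Final answer: 48 degrees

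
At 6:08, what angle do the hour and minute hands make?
Hour hand position: 6 x 30 + 8 x 0.5 = 184 degrees
Minute hand position: 8 x 6 = 48 degrees
Difference: |184 - 48| = 136 degrees
The angle between the hands is 136 degrees

Final answer: 136 degrees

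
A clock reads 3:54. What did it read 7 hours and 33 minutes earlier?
Starting time: 3:54 = 234 total minutes past 12:00
Subtracting: 7 hours and 33 minutes = 453 minutes
234 - 453 = -219 (negative, add 12 hours = 720) = 501 minutes
= 8 hours and 21 minutes past 12:00 = 8:21

Final answer: 8:21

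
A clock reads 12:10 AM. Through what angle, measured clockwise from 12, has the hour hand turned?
The hour hand moves 30 degrees per hour and 0.5 degrees per minute.
At 12:10: (0) x 30 + 10 x 0.5 = 0 + 5 = 5 degrees

Final answer: 5 degrees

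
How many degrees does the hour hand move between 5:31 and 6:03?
The hour hand moves 0.5 degrees per minute.
Time elapsed: 6:03 - 5:31 = 32 minutes
Angular displacement: 32 x 0.5 = 16 degrees

Final answer: 16 degrees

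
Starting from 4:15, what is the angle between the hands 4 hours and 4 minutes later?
First find the time 4 hours and 4 minutes after 4:15.
Total minutes: 4 x 60 + 15 + 4 x 60 + 4 = 499.
499 mod 720 = 499 minutes = 8:19.
Now compute the angle at 8:19:
Hour hand: 8 x 30 + 19 x 0.5 = 249.5 degrees
Minute hand: 19 x 6 = 114 degrees
Difference: |249.5 - 114| = 135.5 degrees
The angle is 135.5 degrees

Final answer: 135.5 degrees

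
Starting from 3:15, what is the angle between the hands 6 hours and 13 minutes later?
First find the time 6 hours and 13 minutes after 3:15.
Total minutes: 3 x 60 + 15 + 6 x 60 + 13 = 568.
568 mod 720 = 568 minutes = 9:28.
Now compute the angle at 9:28:
Hour hand: 9 x 30 + 28 x 0.5 = 284 degrees
Minute hand: 28 x 6 = 168 degrees
Difference: |284 - 168| = 116 degrees
The angle is 116 degrees

Final answer: 116 degrees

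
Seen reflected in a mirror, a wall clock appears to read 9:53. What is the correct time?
Reflection across the vertical (12-6) axis maps a hand at angle A degrees to (360 - A) degrees, which sends a reading of T minutes past 12:00 to (720 - T) minutes past 12:00.
Mirror reads 9:53 = 593 minutes past 12:00.
Actual time: (720 - 593) mod 720 = 127 minutes = 2:07.

Final answer: 2:07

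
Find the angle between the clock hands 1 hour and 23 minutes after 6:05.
First find the time 1 hour and 23 minutes after 6:05.
Total minutes: 6 x 60 + 5 + 1 x 60 + 23 = 448.
448 mod 720 = 448 minutes = 7:28.
Now compute the angle at 7:28:
Hour hand: 7 x 30 + 28 x 0.5 = 224 degrees
Minute hand: 28 x 6 = 168 degrees
Difference: |224 - 168| = 56 degrees
The angle is 56 degrees

Final answer: 56 degrees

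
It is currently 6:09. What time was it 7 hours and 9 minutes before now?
Starting time: 6:09 = 369 total minutes past 12:00
Subtracting: 7 hours and 9 minutes = 429 minutes
369 - 429 = -60 (negative, add 12 hours = 720) = 660 minutes
= 11 hours past 12:00 = 11:00

Final answer: 11:00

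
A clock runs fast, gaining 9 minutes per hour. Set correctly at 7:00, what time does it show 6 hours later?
For every 60 true minutes, the faulty clock advances 60 + 9 = 69 minutes.
True elapsed: 6 hours = 360 minutes.
Faulty clock advances: 360 x 69/60 = 414 minutes (drift: 54 minutes ahead).
Shown time: 7:00 + 414 minutes = 1:54.

Final answer: 1:54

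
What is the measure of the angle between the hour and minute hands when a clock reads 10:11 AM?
Hour hand position: 10 x 30 + 11 x 0.5 = 305.5 degrees
Minute hand position: 11 x 6 = 66 degrees
Difference: |305.5 - 66| = 239.5 degrees
Since 239.5 > 180, the smaller angle is 360 - 239.5 = 120.5 degrees

Final answer: 120.5 degrees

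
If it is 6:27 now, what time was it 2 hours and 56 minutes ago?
Starting time: 6:27 = 387 total minutes past 12:00
Subtracting: 2 hours and 56 minutes = 176 minutes
387 - 176 = 211 minutes
= 3 hours and 31 minutes past 12:00 = 3:31

Final answer: 3:31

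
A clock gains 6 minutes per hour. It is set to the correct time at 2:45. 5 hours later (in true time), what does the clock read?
For every 60 true minutes, the faulty clock advances 60 + 6 = 66 minutes.
True elapsed: 5 hours = 300 minutes.
Faulty clock advances: 300 x 66/60 = 330 minutes (drift: 30 minutes ahead).
Shown time: 2:45 + 330 minutes = 8:15.

Final answer: 8:15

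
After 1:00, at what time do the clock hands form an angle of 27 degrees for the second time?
At t minutes past 1:00, the hour hand is at 30 x 1 + 0.5t degrees and the minute hand is at 6t degrees.
The smaller angle between them is 27 degrees when |30H - 5.5t| = 27 or |30H - 5.5t| = 333.
With H = 1, solve 30 x 1 - 5.5t = +/- target for each target:
  t = (30 x 1 - 27) / 5.5 = 0.55
  t = (30 x 1 + 27) / 5.5 = 10.36
  t = (30 x 1 - 333) / 5.5 = -55.09 (outside (0, 60))
  t = (30 x 1 + 333) / 5.5 = 66 (outside (0, 60))
Valid solutions in (0, 60): {0.55, 10.36} minutes.
The second occurrence is t = 10.36 minutes.
The hands form a 27-degree angle at 10.36 minutes past 1:00.

Final answer: 10.36 minutes past 1:00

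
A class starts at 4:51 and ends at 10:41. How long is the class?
From 4:51 to 10:41:
(10 x 60 + 41) - (4 x 60 + 51) = 641 - 291 = 350 minutes
= 5 hours and 50 minutes

Final answer: 5 hours and 50 minutes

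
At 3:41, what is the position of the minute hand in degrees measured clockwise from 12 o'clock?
The minute hand moves 6 degrees per minute.
At 3:41: 41 x 6 = 246 degrees

Final answer: 246 degrees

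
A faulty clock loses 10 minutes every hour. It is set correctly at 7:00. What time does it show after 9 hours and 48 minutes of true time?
For every 60 true minutes, the faulty clock advances 60 - 10 = 50 minutes.
True elapsed: 9 hours and 48 minutes = 588 minutes.
Faulty clock advances: 588 x 50/60 = 490 minutes (drift: 98 minutes behind).
Shown time: 7:00 + 490 minutes = 3:10.

Final answer: 3:10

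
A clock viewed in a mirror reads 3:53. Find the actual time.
Reflection across the vertical (12-6) axis maps a hand at angle A degrees to (360 - A) degrees, which sends a reading of T minutes past 12:00 to (720 - T) minutes past 12:00.
Mirror reads 3:53 = 233 minutes past 12:00.
Actual time: (720 - 233) mod 720 = 487 minutes = 8:07.

Final answer: 8:07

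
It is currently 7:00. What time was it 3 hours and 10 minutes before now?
Starting time: 7:00 = 420 total minutes past 12:00
Subtracting: 3 hours and 10 minutes = 190 minutes
420 - 190 = 230 minutes
= 3 hours and 50 minutes past 12:00 = 3:50

Final answer: 3:50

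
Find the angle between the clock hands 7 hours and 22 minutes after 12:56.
First find the time 7 hours and 22 minutes after 12:56.
Total minutes: 12 x 60 + 56 + 7 x 60 + 22 = 1218.
1218 mod 720 = 498 minutes = 8:18.
Now compute the angle at 8:18:
Hour hand: 8 x 30 + 18 x 0.5 = 249 degrees
Minute hand: 18 x 6 = 108 degrees
Difference: |249 - 108| = 141 degrees
The angle is 141 degrees

Final answer: 141 degrees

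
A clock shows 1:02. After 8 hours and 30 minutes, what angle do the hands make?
First find the time 8 hours and 30 minutes after 1:02.
Total minutes: 1 x 60 + 2 + 8 x 60 + 30 = 572.
572 mod 720 = 572 minutes = 9:32.
Now compute the angle at 9:32:
Hour hand: 9 x 30 + 32 x 0.5 = 286 degrees
Minute hand: 32 x 6 = 192 degrees
Difference: |286 - 192| = 94 degrees
The angle is 94 degrees

Final answer: 94 degrees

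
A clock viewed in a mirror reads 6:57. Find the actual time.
Reflection across the vertical (12-6) axis maps a hand at angle A degrees to (360 - A) degrees, which sends a reading of T minutes past 12:00 to (720 - T) minutes past 12:00.
Mirror reads 6:57 = 417 minutes past 12:00.
Actual time: (720 - 417) mod 720 = 303 minutes = 5:03.

Final answer: 5:03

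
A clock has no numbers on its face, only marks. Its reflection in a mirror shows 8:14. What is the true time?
Reflection across the vertical (12-6) axis maps a hand at angle A degrees to (360 - A) degrees, which sends a reading of T minutes past 12:00 to (720 - T) minutes past 12:00.
Mirror reads 8:14 = 494 minutes past 12:00.
Actual time: (720 - 494) mod 720 = 226 minutes = 3:46.

Final answer: 3:46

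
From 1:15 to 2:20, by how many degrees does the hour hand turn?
The hour hand moves 0.5 degrees per minute.
Time elapsed: 2:20 - 1:15 = 65 minutes
Angular displacement: 65 x 0.5 = 32.5 degrees

Final answer: 32.5 degrees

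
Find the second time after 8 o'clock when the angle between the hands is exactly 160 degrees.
At t minutes past 8:00, the hour hand is at 30 x 8 + 0.5t degrees and the minute hand is at 6t degrees.
The smaller angle between them is 160 degrees when |30H - 5.5t| = 160 or |30H - 5.5t| = 200.
With H = 8, solve 30 x 8 - 5.5t = +/- target for each target:
  t = (30 x 8 - 160) / 5.5 = 14.55
  t = (30 x 8 + 160) / 5.5 = 72.73 (outside (0, 60))
  t = (30 x 8 - 200) / 5.5 = 7.27
  t = (30 x 8 + 200) / 5.5 = 80 (outside (0, 60))
Valid solutions in (0, 60): {7.27, 14.55} minutes.
The second occurrence is t = 14.55 minutes.
The hands form a 160-degree angle at 14.55 minutes past 8:00.

Final answer: 14.55 minutes past 8:00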